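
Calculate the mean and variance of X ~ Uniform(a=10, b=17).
E[X] = 13.5000, Var(X) = 4.0833

We have X ~ Uniform(a=10, b=17).

For a Uniform distribution with a=10, b=17:

Expected value:
E[X] = 13.5000

Variance:
Var(X) = 4.0833

Standard deviation:
σ = √Var(X) = 2.0207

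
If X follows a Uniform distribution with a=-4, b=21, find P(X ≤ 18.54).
0.901600

We have X ~ Uniform(a=-4, b=21).

The CDF gives us P(X ≤ k).

Using the CDF:
P(X ≤ 18.54) = 0.901600

This means there's approximately a 90.2% chance that X is at most 18.54.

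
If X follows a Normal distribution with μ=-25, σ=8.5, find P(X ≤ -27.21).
0.397432

We have X ~ Normal(μ=-25, σ=8.5).

The CDF gives us P(X ≤ k).

Using the CDF:
P(X ≤ -27.21) = 0.397432

This means there's approximately a 39.7% chance that X is at most -27.21.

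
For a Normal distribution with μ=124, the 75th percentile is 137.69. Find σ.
σ = 20.2968

For X ~ Normal(μ, σ), the p-th percentile satisfies x = μ + z_p × σ,
where z_p = Φ⁻¹(p) is the standard normal quantile.

Step 1: z_{0.75} = Φ⁻¹(0.75) = 0.6745

Step 2: Solve for σ:
137.69 = 124 + 0.6745 × σ
σ = (137.69 - 124) / 0.6745
σ = 13.69 / 0.6745
σ = 20.2968

Verification: μ + z × σ = 124 + 0.6745 × 20.2968 = 137.69 ✓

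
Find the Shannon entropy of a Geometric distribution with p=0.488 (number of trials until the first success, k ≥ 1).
1.4198 nats

We have X ~ Geometric(p=0.488) (number of trials until the first success, k ≥ 1).

The Shannon entropy measures the uncertainty or information content of the distribution.

For a Geometric distribution with p=0.488 (number of trials until the first success, k ≥ 1):
H(X) = 1.4198 nats

(In bits, this would be 2.0483 bits.)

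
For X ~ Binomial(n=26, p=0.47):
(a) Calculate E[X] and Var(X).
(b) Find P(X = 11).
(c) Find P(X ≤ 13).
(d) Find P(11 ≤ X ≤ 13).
(a) E[X] = 12.2200, Var(X) = 6.4766
(b) P(X = 11) = 0.139694
(c) P(X ≤ 13) = 0.693106
(d) P(11 ≤ X ≤ 13) = 0.442426

We have X ~ Binomial(n=26, p=0.47).

(a) Moments:
E[X] = 12.2200
Var(X) = 6.4766
σ = √Var(X) = 2.5449

(b) Point probability using PMF:
P(X = 11) = 0.139694

(c) Cumulative probability using CDF:
P(X ≤ 13) = F(13) = 0.693106

(d) Range probability:
P(11 ≤ X ≤ 13) = P(X ≤ 13) - P(X ≤ 10)
                   = F(13) - F(10)
                   = 0.693106 - 0.250680
                   = 0.442426

This means approximately 44.2% of outcomes fall in the interval [11, 13].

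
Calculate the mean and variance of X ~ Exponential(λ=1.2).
E[X] = 0.8333, Var(X) = 0.6944

We have X ~ Exponential(λ=1.2).

For an Exponential distribution with λ=1.2:

Expected value:
E[X] = 0.8333

Variance:
Var(X) = 0.6944

Standard deviation:
σ = √Var(X) = 0.8333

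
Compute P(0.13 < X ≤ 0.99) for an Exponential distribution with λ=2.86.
0.630562

We have X ~ Exponential(λ=2.86).

To find P(0.13 < X ≤ 0.99), we use:
P(0.13 < X ≤ 0.99) = P(X ≤ 0.99) - P(X ≤ 0.13)
                 = F(0.99) - F(0.13)
                 = 0.941070 - 0.310508
                 = 0.630562

So there's approximately a 63.1% chance that X falls in this range.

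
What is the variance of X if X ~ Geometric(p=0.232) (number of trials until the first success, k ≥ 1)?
14.2687

We have X ~ Geometric(p=0.232) (number of trials until the first success, k ≥ 1).

For a Geometric distribution with p=0.232 (number of trials until the first success, k ≥ 1):
Var(X) = 14.2687

The variance measures the spread of the distribution around the mean.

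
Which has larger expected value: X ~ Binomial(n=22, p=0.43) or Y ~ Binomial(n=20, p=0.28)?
X has larger mean (9.4600 > 5.6000)

Compute the expected value for each distribution:

X ~ Binomial(n=22, p=0.43):
E[X] = 9.4600

Y ~ Binomial(n=20, p=0.28):
E[Y] = 5.6000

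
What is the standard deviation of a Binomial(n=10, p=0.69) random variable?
1.4625

We have X ~ Binomial(n=10, p=0.69).

For a Binomial distribution with n=10, p=0.69:
σ = √Var(X) = 1.4625

The standard deviation is the square root of the variance.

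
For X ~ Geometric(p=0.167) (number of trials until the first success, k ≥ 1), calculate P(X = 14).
0.015527

We have X ~ Geometric(p=0.167) (number of trials until the first success, k ≥ 1).

For a Geometric distribution, the PMF gives us the probability of each outcome.

Using the PMF formula:
P(X = 14) = 0.015527

Rounded to 4 decimal places: 0.0155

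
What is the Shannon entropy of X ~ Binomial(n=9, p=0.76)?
1.6424 nats

We have X ~ Binomial(n=9, p=0.76).

The Shannon entropy measures the uncertainty or information content of the distribution.

For a Binomial distribution with n=9, p=0.76:
H(X) = 1.6424 nats

(In bits, this would be 2.3696 bits.)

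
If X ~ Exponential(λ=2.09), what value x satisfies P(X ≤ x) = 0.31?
0.1775

We have X ~ Exponential(λ=2.09).

We want to find x such that P(X ≤ x) = 0.31.

This is the 31st percentile, which means 31% of values fall below this point.

Using the inverse CDF (quantile function):
x = F⁻¹(0.31) = 0.1775

Verification: P(X ≤ 0.1775) = 0.31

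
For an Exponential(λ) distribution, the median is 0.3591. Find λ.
λ = 1.9302

For X ~ Exponential(λ), the CDF is F(x) = 1 - e^(-λx).
The median m satisfies F(m) = 0.5:
1 - e^(-λm) = 0.5
e^(-λm) = 0.5
λm = ln(2)
m = ln(2) / λ

Given m = 0.3591:
λ = ln(2) / 0.3591 = 0.693147 / 0.3591 = 1.9302

Verification: ln(2) / 1.9302 = 0.3591 ✓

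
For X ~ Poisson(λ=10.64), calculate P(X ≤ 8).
0.265523

We have X ~ Poisson(λ=10.64).

The CDF gives us P(X ≤ k).

Using the CDF:
P(X ≤ 8) = 0.265523

This means there's approximately a 26.6% chance that X is at most 8.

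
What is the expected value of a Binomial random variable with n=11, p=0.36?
3.9600

We have X ~ Binomial(n=11, p=0.36).

For a Binomial distribution with n=11, p=0.36:
E[X] = 3.9600

This is the expected (average) value of X.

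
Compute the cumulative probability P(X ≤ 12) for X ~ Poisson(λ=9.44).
0.841456

We have X ~ Poisson(λ=9.44).

The CDF gives us P(X ≤ k).

Using the CDF:
P(X ≤ 12) = 0.841456

This means there's approximately a 84.1% chance that X is at most 12.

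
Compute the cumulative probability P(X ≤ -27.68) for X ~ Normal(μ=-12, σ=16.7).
0.173885

We have X ~ Normal(μ=-12, σ=16.7).

The CDF gives us P(X ≤ k).

Using the CDF:
P(X ≤ -27.68) = 0.173885

This means there's approximately a 17.4% chance that X is at most -27.68.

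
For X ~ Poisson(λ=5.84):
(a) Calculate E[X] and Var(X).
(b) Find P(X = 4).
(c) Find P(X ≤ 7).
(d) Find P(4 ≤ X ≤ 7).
(a) E[X] = 5.8400, Var(X) = 5.8400
(b) P(X = 4) = 0.140981
(c) P(X ≤ 7) = 0.765699
(d) P(4 ≤ X ≤ 7) = 0.599636

We have X ~ Poisson(λ=5.84).

(a) Moments:
E[X] = 5.8400
Var(X) = 5.8400
σ = √Var(X) = 2.4166

(b) Point probability using PMF:
P(X = 4) = 0.140981

(c) Cumulative probability using CDF:
P(X ≤ 7) = F(7) = 0.765699

(d) Range probability:
P(4 ≤ X ≤ 7) = P(X ≤ 7) - P(X ≤ 3)
                   = F(7) - F(3)
                   = 0.765699 - 0.166063
                   = 0.599636

This means approximately 60.0% of outcomes fall in the interval [4, 7].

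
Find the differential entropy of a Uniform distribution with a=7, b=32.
3.2189 nats

We have X ~ Uniform(a=7, b=32).

The differential entropy measures the uncertainty or information content of the distribution.

For a Uniform distribution with a=7, b=32:
h(X) = 3.2189 nats

(In bits, this would be 4.6439 bits.)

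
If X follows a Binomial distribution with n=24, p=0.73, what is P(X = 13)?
0.023199

We have X ~ Binomial(n=24, p=0.73).

For a Binomial distribution, the PMF gives us the probability of each outcome.

Using the PMF formula:
P(X = 13) = 0.023199

Rounded to 4 decimal places: 0.0232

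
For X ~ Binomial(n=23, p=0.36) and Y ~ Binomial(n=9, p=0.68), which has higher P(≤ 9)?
Y has higher probability (P(Y ≤ 9) = 1.0000 > P(X ≤ 9) = 0.7066)

Compute P(≤ 9) for each distribution:

X ~ Binomial(n=23, p=0.36):
P(X ≤ 9) = 0.7066

Y ~ Binomial(n=9, p=0.68):
P(Y ≤ 9) = 1.0000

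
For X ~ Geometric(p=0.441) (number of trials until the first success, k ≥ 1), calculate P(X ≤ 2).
0.687519

We have X ~ Geometric(p=0.441) (number of trials until the first success, k ≥ 1).

The CDF gives us P(X ≤ k).

Using the CDF:
P(X ≤ 2) = 0.687519

This means there's approximately a 68.8% chance that X is at most 2.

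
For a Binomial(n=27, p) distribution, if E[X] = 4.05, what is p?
p = 0.15

For a Binomial(n, p) distribution:
E[X] = n × p

Given n = 27 and E[X] = 4.05:
4.05 = 27 × p
p = 4.05 / 27 = 0.15

Verification: Binomial(27, 0.15) has E[X] = 4.05 ✓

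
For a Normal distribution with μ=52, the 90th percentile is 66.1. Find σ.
σ = 11.0023

For X ~ Normal(μ, σ), the p-th percentile satisfies x = μ + z_p × σ,
where z_p = Φ⁻¹(p) is the standard normal quantile.

Step 1: z_{0.9} = Φ⁻¹(0.9) = 1.2816

Step 2: Solve for σ:
66.1 = 52 + 1.2816 × σ
σ = (66.1 - 52) / 1.2816
σ = 14.10 / 1.2816
σ = 11.0023

Verification: μ + z × σ = 52 + 1.2816 × 11.0023 = 66.10 ✓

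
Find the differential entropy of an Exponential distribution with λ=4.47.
-0.4974 nats

We have X ~ Exponential(λ=4.47).

The differential entropy measures the uncertainty or information content of the distribution.

For an Exponential distribution with λ=4.47:
h(X) = -0.4974 nats

(In bits, this would be -0.7176 bits.)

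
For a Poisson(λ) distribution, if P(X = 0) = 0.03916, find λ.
λ = 3.2401

For a Poisson(λ) distribution, the PMF at 0 is:
P(X = 0) = λ^0 e^(-λ) / 0! = e^(-λ)

Given P(X = 0) = 0.03916:
e^(-λ) = 0.03916
-λ = ln(0.03916)
λ = -ln(0.03916) = 3.2401

Verification: e^(-3.2401) = 0.03916 ✓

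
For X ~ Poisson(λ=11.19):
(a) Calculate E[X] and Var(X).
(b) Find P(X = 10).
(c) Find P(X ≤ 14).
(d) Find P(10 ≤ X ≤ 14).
(a) E[X] = 11.1900, Var(X) = 11.1900
(b) P(X = 10) = 0.117161
(c) P(X ≤ 14) = 0.839866
(d) P(10 ≤ X ≤ 14) = 0.519615

We have X ~ Poisson(λ=11.19).

(a) Moments:
E[X] = 11.1900
Var(X) = 11.1900
σ = √Var(X) = 3.3451

(b) Point probability using PMF:
P(X = 10) = 0.117161

(c) Cumulative probability using CDF:
P(X ≤ 14) = F(14) = 0.839866

(d) Range probability:
P(10 ≤ X ≤ 14) = P(X ≤ 14) - P(X ≤ 9)
                   = F(14) - F(9)
                   = 0.839866 - 0.320252
                   = 0.519615

This means approximately 52.0% of outcomes fall in the interval [10, 14].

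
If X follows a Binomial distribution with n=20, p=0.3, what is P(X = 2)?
0.027846

We have X ~ Binomial(n=20, p=0.3).

For a Binomial distribution, the PMF gives us the probability of each outcome.

Using the PMF formula:
P(X = 2) = 0.027846

Rounded to 4 decimal places: 0.0278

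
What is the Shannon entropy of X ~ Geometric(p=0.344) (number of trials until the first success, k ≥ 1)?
1.8711 nats

We have X ~ Geometric(p=0.344) (number of trials until the first success, k ≥ 1).

The Shannon entropy measures the uncertainty or information content of the distribution.

For a Geometric distribution with p=0.344 (number of trials until the first success, k ≥ 1):
H(X) = 1.8711 nats

(In bits, this would be 2.6994 bits.)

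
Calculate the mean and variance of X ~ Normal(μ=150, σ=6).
E[X] = 150.0000, Var(X) = 36.0000

We have X ~ Normal(μ=150, σ=6).

For a Normal distribution with μ=150, σ=6:

Expected value:
E[X] = 150.0000

Variance:
Var(X) = 36.0000

Standard deviation:
σ = √Var(X) = 6.0000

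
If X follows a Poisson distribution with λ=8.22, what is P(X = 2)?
0.009095

We have X ~ Poisson(λ=8.22).

For a Poisson distribution, the PMF gives us the probability of each outcome.

Using the PMF formula:
P(X = 2) = 0.009095

Rounded to 4 decimal places: 0.0091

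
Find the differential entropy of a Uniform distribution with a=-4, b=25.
3.3673 nats

We have X ~ Uniform(a=-4, b=25).

The differential entropy measures the uncertainty or information content of the distribution.

For a Uniform distribution with a=-4, b=25:
h(X) = 3.3673 nats

(In bits, this would be 4.8580 bits.)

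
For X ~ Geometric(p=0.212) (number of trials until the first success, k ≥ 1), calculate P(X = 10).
0.024835

We have X ~ Geometric(p=0.212) (number of trials until the first success, k ≥ 1).

For a Geometric distribution, the PMF gives us the probability of each outcome.

Using the PMF formula:
P(X = 10) = 0.024835

Rounded to 4 decimal places: 0.0248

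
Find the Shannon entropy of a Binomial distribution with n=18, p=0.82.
1.8896 nats

We have X ~ Binomial(n=18, p=0.82).

The Shannon entropy measures the uncertainty or information content of the distribution.

For a Binomial distribution with n=18, p=0.82:
H(X) = 1.8896 nats

(In bits, this would be 2.7261 bits.)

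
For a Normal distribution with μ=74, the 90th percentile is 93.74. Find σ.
σ = 15.4032

For X ~ Normal(μ, σ), the p-th percentile satisfies x = μ + z_p × σ,
where z_p = Φ⁻¹(p) is the standard normal quantile.

Step 1: z_{0.9} = Φ⁻¹(0.9) = 1.2816

Step 2: Solve for σ:
93.74 = 74 + 1.2816 × σ
σ = (93.74 - 74) / 1.2816
σ = 19.74 / 1.2816
σ = 15.4032

Verification: μ + z × σ = 74 + 1.2816 × 15.4032 = 93.74 ✓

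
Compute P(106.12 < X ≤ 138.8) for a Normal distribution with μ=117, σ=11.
0.814941

We have X ~ Normal(μ=117, σ=11).

To find P(106.12 < X ≤ 138.8), we use:
P(106.12 < X ≤ 138.8) = P(X ≤ 138.8) - P(X ≤ 106.12)
                 = F(138.8) - F(106.12)
                 = 0.976250 - 0.161309
                 = 0.814941

So there's approximately a 81.5% chance that X falls in this range.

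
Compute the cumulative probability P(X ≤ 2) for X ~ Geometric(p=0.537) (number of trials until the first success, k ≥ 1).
0.785631

We have X ~ Geometric(p=0.537) (number of trials until the first success, k ≥ 1).

The CDF gives us P(X ≤ k).

Using the CDF:
P(X ≤ 2) = 0.785631

This means there's approximately a 78.6% chance that X is at most 2.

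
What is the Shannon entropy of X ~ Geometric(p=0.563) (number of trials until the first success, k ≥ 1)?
1.2170 nats

We have X ~ Geometric(p=0.563) (number of trials until the first success, k ≥ 1).

The Shannon entropy measures the uncertainty or information content of the distribution.

For a Geometric distribution with p=0.563 (number of trials until the first success, k ≥ 1):
H(X) = 1.2170 nats

(In bits, this would be 1.7558 bits.)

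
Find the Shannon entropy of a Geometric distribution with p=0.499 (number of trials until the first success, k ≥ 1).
1.3891 nats

We have X ~ Geometric(p=0.499) (number of trials until the first success, k ≥ 1).

The Shannon entropy measures the uncertainty or information content of the distribution.

For a Geometric distribution with p=0.499 (number of trials until the first success, k ≥ 1):
H(X) = 1.3891 nats

(In bits, this would be 2.0040 bits.)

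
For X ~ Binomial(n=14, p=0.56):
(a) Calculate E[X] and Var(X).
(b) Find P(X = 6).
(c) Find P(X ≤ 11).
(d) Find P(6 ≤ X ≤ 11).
(a) E[X] = 7.8400, Var(X) = 3.4496
(b) P(X = 6) = 0.130108
(c) P(X ≤ 11) = 0.979663
(d) P(6 ≤ X ≤ 11) = 0.875393

We have X ~ Binomial(n=14, p=0.56).

(a) Moments:
E[X] = 7.8400
Var(X) = 3.4496
σ = √Var(X) = 1.8573

(b) Point probability using PMF:
P(X = 6) = 0.130108

(c) Cumulative probability using CDF:
P(X ≤ 11) = F(11) = 0.979663

(d) Range probability:
P(6 ≤ X ≤ 11) = P(X ≤ 11) - P(X ≤ 5)
                   = F(11) - F(5)
                   = 0.979663 - 0.104270
                   = 0.875393

This means approximately 87.5% of outcomes fall in the interval [6, 11].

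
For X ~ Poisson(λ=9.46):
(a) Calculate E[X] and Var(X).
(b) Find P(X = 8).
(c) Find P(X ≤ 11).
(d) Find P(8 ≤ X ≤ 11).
(a) E[X] = 9.4600, Var(X) = 9.4600
(b) P(X = 8) = 0.123932
(c) P(X ≤ 11) = 0.756242
(d) P(8 ≤ X ≤ 11) = 0.483409

We have X ~ Poisson(λ=9.46).

(a) Moments:
E[X] = 9.4600
Var(X) = 9.4600
σ = √Var(X) = 3.0757

(b) Point probability using PMF:
P(X = 8) = 0.123932

(c) Cumulative probability using CDF:
P(X ≤ 11) = F(11) = 0.756242

(d) Range probability:
P(8 ≤ X ≤ 11) = P(X ≤ 11) - P(X ≤ 7)
                   = F(11) - F(7)
                   = 0.756242 - 0.272834
                   = 0.483409

This means approximately 48.3% of outcomes fall in the interval [8, 11].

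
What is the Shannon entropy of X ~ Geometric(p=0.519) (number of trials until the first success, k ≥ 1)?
1.3342 nats

We have X ~ Geometric(p=0.519) (number of trials until the first success, k ≥ 1).

The Shannon entropy measures the uncertainty or information content of the distribution.

For a Geometric distribution with p=0.519 (number of trials until the first success, k ≥ 1):
H(X) = 1.3342 nats

(In bits, this would be 1.9248 bits.)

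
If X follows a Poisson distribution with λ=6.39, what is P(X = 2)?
0.034263

We have X ~ Poisson(λ=6.39).

For a Poisson distribution, the PMF gives us the probability of each outcome.

Using the PMF formula:
P(X = 2) = 0.034263

Rounded to 4 decimal places: 0.0343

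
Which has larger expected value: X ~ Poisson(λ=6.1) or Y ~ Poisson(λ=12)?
Y has larger mean (12.0000 > 6.1000)

Compute the expected value for each distribution:

X ~ Poisson(λ=6.1):
E[X] = 6.1000

Y ~ Poisson(λ=12):
E[Y] = 12.0000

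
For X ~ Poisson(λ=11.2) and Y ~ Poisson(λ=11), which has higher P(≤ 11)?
Y has higher probability (P(Y ≤ 11) = 0.5793 > P(X ≤ 11) = 0.5554)

Compute P(≤ 11) for each distribution:

X ~ Poisson(λ=11.2):
P(X ≤ 11) = 0.5554

Y ~ Poisson(λ=11):
P(Y ≤ 11) = 0.5793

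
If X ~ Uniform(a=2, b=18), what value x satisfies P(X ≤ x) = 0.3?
6.8000

We have X ~ Uniform(a=2, b=18).

We want to find x such that P(X ≤ x) = 0.3.

This is the 30th percentile, which means 30% of values fall below this point.

Using the inverse CDF (quantile function):
x = F⁻¹(0.3) = 6.8000

Verification: P(X ≤ 6.8000) = 0.3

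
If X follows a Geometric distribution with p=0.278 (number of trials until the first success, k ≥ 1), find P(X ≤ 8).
0.926159

We have X ~ Geometric(p=0.278) (number of trials until the first success, k ≥ 1).

The CDF gives us P(X ≤ k).

Using the CDF:
P(X ≤ 8) = 0.926159

This means there's approximately a 92.6% chance that X is at most 8.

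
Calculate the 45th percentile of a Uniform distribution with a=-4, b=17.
5.4500

We have X ~ Uniform(a=-4, b=17).

We want to find x such that P(X ≤ x) = 0.45.

This is the 45th percentile, which means 45% of values fall below this point.

Using the inverse CDF (quantile function):
x = F⁻¹(0.45) = 5.4500

Verification: P(X ≤ 5.4500) = 0.45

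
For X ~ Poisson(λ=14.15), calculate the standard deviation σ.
3.7616

We have X ~ Poisson(λ=14.15).

For a Poisson distribution with λ=14.15:
σ = √Var(X) = 3.7616

The standard deviation is the square root of the variance.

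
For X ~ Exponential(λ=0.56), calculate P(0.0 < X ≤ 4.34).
0.911998

We have X ~ Exponential(λ=0.56).

To find P(0.0 < X ≤ 4.34), we use:
P(0.0 < X ≤ 4.34) = P(X ≤ 4.34) - P(X ≤ 0.0)
                 = F(4.34) - F(0.0)
                 = 0.911998 - 0.000000
                 = 0.911998

So there's approximately a 91.2% chance that X falls in this range.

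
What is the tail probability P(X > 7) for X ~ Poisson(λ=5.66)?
0.210684

We have X ~ Poisson(λ=5.66).

P(X > 7) = 1 - P(X ≤ 7)
                = 1 - F(7)
                = 1 - 0.789316
                = 0.210684

So there's approximately a 21.1% chance that X exceeds 7.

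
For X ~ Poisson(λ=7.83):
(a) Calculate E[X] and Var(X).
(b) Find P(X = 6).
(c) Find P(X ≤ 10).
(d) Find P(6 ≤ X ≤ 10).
(a) E[X] = 7.8300, Var(X) = 7.8300
(b) P(X = 6) = 0.127266
(c) P(X ≤ 10) = 0.832394
(d) P(6 ≤ X ≤ 10) = 0.625085

We have X ~ Poisson(λ=7.83).

(a) Moments:
E[X] = 7.8300
Var(X) = 7.8300
σ = √Var(X) = 2.7982

(b) Point probability using PMF:
P(X = 6) = 0.127266

(c) Cumulative probability using CDF:
P(X ≤ 10) = F(10) = 0.832394

(d) Range probability:
P(6 ≤ X ≤ 10) = P(X ≤ 10) - P(X ≤ 5)
                   = F(10) - F(5)
                   = 0.832394 - 0.207310
                   = 0.625085

This means approximately 62.5% of outcomes fall in the interval [6, 10].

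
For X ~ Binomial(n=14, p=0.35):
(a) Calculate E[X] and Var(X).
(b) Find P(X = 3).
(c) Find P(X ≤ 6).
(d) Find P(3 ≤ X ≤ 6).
(a) E[X] = 4.9000, Var(X) = 3.1850
(b) P(X = 3) = 0.136569
(c) P(X ≤ 6) = 0.816408
(d) P(3 ≤ X ≤ 6) = 0.732482

We have X ~ Binomial(n=14, p=0.35).

(a) Moments:
E[X] = 4.9000
Var(X) = 3.1850
σ = √Var(X) = 1.7847

(b) Point probability using PMF:
P(X = 3) = 0.136569

(c) Cumulative probability using CDF:
P(X ≤ 6) = F(6) = 0.816408

(d) Range probability:
P(3 ≤ X ≤ 6) = P(X ≤ 6) - P(X ≤ 2)
                   = F(6) - F(2)
                   = 0.816408 - 0.083927
                   = 0.732482

This means approximately 73.2% of outcomes fall in the interval [3, 6].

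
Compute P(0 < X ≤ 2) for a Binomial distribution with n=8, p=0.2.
0.629146

We have X ~ Binomial(n=8, p=0.2).

To find P(0 < X ≤ 2), we use:
P(0 < X ≤ 2) = P(X ≤ 2) - P(X ≤ 0)
                 = F(2) - F(0)
                 = 0.796918 - 0.167772
                 = 0.629146

So there's approximately a 62.9% chance that X falls in this range.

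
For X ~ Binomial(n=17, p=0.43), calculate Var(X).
4.1667

We have X ~ Binomial(n=17, p=0.43).

For a Binomial distribution with n=17, p=0.43:
Var(X) = 4.1667

The variance measures the spread of the distribution around the mean.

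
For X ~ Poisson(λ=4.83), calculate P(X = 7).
0.097176

We have X ~ Poisson(λ=4.83).

For a Poisson distribution, the PMF gives us the probability of each outcome.

Using the PMF formula:
P(X = 7) = 0.097176

Rounded to 4 decimal places: 0.0972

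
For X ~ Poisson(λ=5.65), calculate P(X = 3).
0.105738

We have X ~ Poisson(λ=5.65).

For a Poisson distribution, the PMF gives us the probability of each outcome.

Using the PMF formula:
P(X = 3) = 0.105738

Rounded to 4 decimal places: 0.1057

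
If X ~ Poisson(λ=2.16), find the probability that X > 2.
0.366542

We have X ~ Poisson(λ=2.16).

P(X > 2) = 1 - P(X ≤ 2)
                = 1 - F(2)
                = 1 - 0.633458
                = 0.366542

So there's approximately a 36.7% chance that X exceeds 2.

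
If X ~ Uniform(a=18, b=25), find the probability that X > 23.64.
0.194286

We have X ~ Uniform(a=18, b=25).

P(X > 23.64) = 1 - P(X ≤ 23.64)
                = 1 - F(23.64)
                = 1 - 0.805714
                = 0.194286

So there's approximately a 19.4% chance that X exceeds 23.64.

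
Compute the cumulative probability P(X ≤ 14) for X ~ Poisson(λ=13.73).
0.599029

We have X ~ Poisson(λ=13.73).

The CDF gives us P(X ≤ k).

Using the CDF:
P(X ≤ 14) = 0.599029

This means there's approximately a 59.9% chance that X is at most 14.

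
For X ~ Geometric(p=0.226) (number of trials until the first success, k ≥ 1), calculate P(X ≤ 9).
0.900306

We have X ~ Geometric(p=0.226) (number of trials until the first success, k ≥ 1).

The CDF gives us P(X ≤ k).

Using the CDF:
P(X ≤ 9) = 0.900306

This means there's approximately a 90.0% chance that X is at most 9.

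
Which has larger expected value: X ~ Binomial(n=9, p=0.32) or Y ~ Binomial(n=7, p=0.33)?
X has larger mean (2.8800 > 2.3100)

Compute the expected value for each distribution:

X ~ Binomial(n=9, p=0.32):
E[X] = 2.8800

Y ~ Binomial(n=7, p=0.33):
E[Y] = 2.3100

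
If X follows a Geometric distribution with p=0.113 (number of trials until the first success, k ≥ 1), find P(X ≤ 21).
0.919389

We have X ~ Geometric(p=0.113) (number of trials until the first success, k ≥ 1).

The CDF gives us P(X ≤ k).

Using the CDF:
P(X ≤ 21) = 0.919389

This means there's approximately a 91.9% chance that X is at most 21.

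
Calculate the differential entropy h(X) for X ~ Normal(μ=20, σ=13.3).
4.0067 nats

We have X ~ Normal(μ=20, σ=13.3).

The differential entropy measures the uncertainty or information content of the distribution.

For a Normal distribution with μ=20, σ=13.3:
h(X) = 4.0067 nats

(In bits, this would be 5.7804 bits.)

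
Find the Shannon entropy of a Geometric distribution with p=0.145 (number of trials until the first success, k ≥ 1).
2.8547 nats

We have X ~ Geometric(p=0.145) (number of trials until the first success, k ≥ 1).

The Shannon entropy measures the uncertainty or information content of the distribution.

For a Geometric distribution with p=0.145 (number of trials until the first success, k ≥ 1):
H(X) = 2.8547 nats

(In bits, this would be 4.1185 bits.)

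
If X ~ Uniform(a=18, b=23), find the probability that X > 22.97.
0.006000

We have X ~ Uniform(a=18, b=23).

P(X > 22.97) = 1 - P(X ≤ 22.97)
                = 1 - F(22.97)
                = 1 - 0.994000
                = 0.006000

So there's approximately a 0.6% chance that X exceeds 22.97.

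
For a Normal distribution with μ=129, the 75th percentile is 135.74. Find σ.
σ = 9.9927

For X ~ Normal(μ, σ), the p-th percentile satisfies x = μ + z_p × σ,
where z_p = Φ⁻¹(p) is the standard normal quantile.

Step 1: z_{0.75} = Φ⁻¹(0.75) = 0.6745

Step 2: Solve for σ:
135.74 = 129 + 0.6745 × σ
σ = (135.74 - 129) / 0.6745
σ = 6.74 / 0.6745
σ = 9.9927

Verification: μ + z × σ = 129 + 0.6745 × 9.9927 = 135.74 ✓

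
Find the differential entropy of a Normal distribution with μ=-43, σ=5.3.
3.0866 nats

We have X ~ Normal(μ=-43, σ=5.3).

The differential entropy measures the uncertainty or information content of the distribution.

For a Normal distribution with μ=-43, σ=5.3:
h(X) = 3.0866 nats

(In bits, this would be 4.4531 bits.)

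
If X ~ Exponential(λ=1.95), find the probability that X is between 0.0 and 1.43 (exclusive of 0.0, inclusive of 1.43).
0.938487

We have X ~ Exponential(λ=1.95).

To find P(0.0 < X ≤ 1.43), we use:
P(0.0 < X ≤ 1.43) = P(X ≤ 1.43) - P(X ≤ 0.0)
                 = F(1.43) - F(0.0)
                 = 0.938487 - 0.000000
                 = 0.938487

So there's approximately a 93.8% chance that X falls in this range.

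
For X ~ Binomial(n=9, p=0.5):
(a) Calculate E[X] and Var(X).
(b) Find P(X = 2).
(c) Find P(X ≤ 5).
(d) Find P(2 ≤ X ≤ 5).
(a) E[X] = 4.5000, Var(X) = 2.2500
(b) P(X = 2) = 0.070312
(c) P(X ≤ 5) = 0.746094
(d) P(2 ≤ X ≤ 5) = 0.726562

We have X ~ Binomial(n=9, p=0.5).

(a) Moments:
E[X] = 4.5000
Var(X) = 2.2500
σ = √Var(X) = 1.5000

(b) Point probability using PMF:
P(X = 2) = 0.070312

(c) Cumulative probability using CDF:
P(X ≤ 5) = F(5) = 0.746094

(d) Range probability:
P(2 ≤ X ≤ 5) = P(X ≤ 5) - P(X ≤ 1)
                   = F(5) - F(1)
                   = 0.746094 - 0.019531
                   = 0.726562

This means approximately 72.7% of outcomes fall in the interval [2, 5].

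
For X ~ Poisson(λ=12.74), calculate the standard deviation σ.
3.5693

We have X ~ Poisson(λ=12.74).

For a Poisson distribution with λ=12.74:
σ = √Var(X) = 3.5693

The standard deviation is the square root of the variance.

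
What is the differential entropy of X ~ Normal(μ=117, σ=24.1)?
4.6012 nats

We have X ~ Normal(μ=117, σ=24.1).

The differential entropy measures the uncertainty or information content of the distribution.

For a Normal distribution with μ=117, σ=24.1:
h(X) = 4.6012 nats

(In bits, this would be 6.6381 bits.)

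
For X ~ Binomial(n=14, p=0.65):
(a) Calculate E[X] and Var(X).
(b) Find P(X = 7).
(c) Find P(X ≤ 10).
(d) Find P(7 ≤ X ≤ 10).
(a) E[X] = 9.1000, Var(X) = 3.1850
(b) P(X = 7) = 0.108247
(c) P(X ≤ 10) = 0.779504
(d) P(7 ≤ X ≤ 10) = 0.704160

We have X ~ Binomial(n=14, p=0.65).

(a) Moments:
E[X] = 9.1000
Var(X) = 3.1850
σ = √Var(X) = 1.7847

(b) Point probability using PMF:
P(X = 7) = 0.108247

(c) Cumulative probability using CDF:
P(X ≤ 10) = F(10) = 0.779504

(d) Range probability:
P(7 ≤ X ≤ 10) = P(X ≤ 10) - P(X ≤ 6)
                   = F(10) - F(6)
                   = 0.779504 - 0.075345
                   = 0.704160

This means approximately 70.4% of outcomes fall in the interval [7, 10].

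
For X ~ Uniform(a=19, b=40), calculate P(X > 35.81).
0.199524

We have X ~ Uniform(a=19, b=40).

P(X > 35.81) = 1 - P(X ≤ 35.81)
                = 1 - F(35.81)
                = 1 - 0.800476
                = 0.199524

So there's approximately a 20.0% chance that X exceeds 35.81.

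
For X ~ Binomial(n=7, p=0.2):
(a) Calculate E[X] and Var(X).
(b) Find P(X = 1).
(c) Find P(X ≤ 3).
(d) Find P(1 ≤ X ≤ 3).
(a) E[X] = 1.4000, Var(X) = 1.1200
(b) P(X = 1) = 0.367002
(c) P(X ≤ 3) = 0.966656
(d) P(1 ≤ X ≤ 3) = 0.756941

We have X ~ Binomial(n=7, p=0.2).

(a) Moments:
E[X] = 1.4000
Var(X) = 1.1200
σ = √Var(X) = 1.0583

(b) Point probability using PMF:
P(X = 1) = 0.367002

(c) Cumulative probability using CDF:
P(X ≤ 3) = F(3) = 0.966656

(d) Range probability:
P(1 ≤ X ≤ 3) = P(X ≤ 3) - P(X ≤ 0)
                   = F(3) - F(0)
                   = 0.966656 - 0.209715
                   = 0.756941

This means approximately 75.7% of outcomes fall in the interval [1, 3].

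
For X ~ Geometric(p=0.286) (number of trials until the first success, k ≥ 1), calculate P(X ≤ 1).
0.286000

We have X ~ Geometric(p=0.286) (number of trials until the first success, k ≥ 1).

The CDF gives us P(X ≤ k).

Using the CDF:
P(X ≤ 1) = 0.286000

This means there's approximately a 28.6% chance that X is at most 1.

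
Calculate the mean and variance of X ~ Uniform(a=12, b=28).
E[X] = 20.0000, Var(X) = 21.3333

We have X ~ Uniform(a=12, b=28).

For a Uniform distribution with a=12, b=28:

Expected value:
E[X] = 20.0000

Variance:
Var(X) = 21.3333

Standard deviation:
σ = √Var(X) = 4.6188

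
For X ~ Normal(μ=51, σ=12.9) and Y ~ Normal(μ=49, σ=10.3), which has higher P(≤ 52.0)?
Y has higher probability (P(Y ≤ 52.0) = 0.6146 > P(X ≤ 52.0) = 0.5309)

Compute P(≤ 52.0) for each distribution:

X ~ Normal(μ=51, σ=12.9):
P(X ≤ 52.0) = 0.5309

Y ~ Normal(μ=49, σ=10.3):
P(Y ≤ 52.0) = 0.6146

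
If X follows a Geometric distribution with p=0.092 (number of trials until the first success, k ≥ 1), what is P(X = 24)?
0.009995

We have X ~ Geometric(p=0.092) (number of trials until the first success, k ≥ 1).

For a Geometric distribution, the PMF gives us the probability of each outcome.

Using the PMF formula:
P(X = 24) = 0.009995

Rounded to 4 decimal places: 0.0100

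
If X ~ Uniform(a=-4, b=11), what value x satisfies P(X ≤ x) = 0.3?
0.5000

We have X ~ Uniform(a=-4, b=11).

We want to find x such that P(X ≤ x) = 0.3.

This is the 30th percentile, which means 30% of values fall below this point.

Using the inverse CDF (quantile function):
x = F⁻¹(0.3) = 0.5000

Verification: P(X ≤ 0.5000) = 0.3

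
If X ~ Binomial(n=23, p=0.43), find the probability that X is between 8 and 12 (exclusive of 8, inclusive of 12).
0.582016

We have X ~ Binomial(n=23, p=0.43).

To find P(8 < X ≤ 12), we use:
P(8 < X ≤ 12) = P(X ≤ 12) - P(X ≤ 8)
                 = F(12) - F(8)
                 = 0.863913 - 0.281897
                 = 0.582016

So there's approximately a 58.2% chance that X falls in this range.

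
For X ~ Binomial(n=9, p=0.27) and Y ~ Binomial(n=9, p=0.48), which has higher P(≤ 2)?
X has higher probability (P(X ≤ 2) = 0.5448 > P(Y ≤ 2) = 0.1111)

Compute P(≤ 2) for each distribution:

X ~ Binomial(n=9, p=0.27):
P(X ≤ 2) = 0.5448

Y ~ Binomial(n=9, p=0.48):
P(Y ≤ 2) = 0.1111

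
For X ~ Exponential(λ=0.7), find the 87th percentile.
2.9146

We have X ~ Exponential(λ=0.7).

We want to find x such that P(X ≤ x) = 0.87.

This is the 87th percentile, which means 87% of values fall below this point.

Using the inverse CDF (quantile function):
x = F⁻¹(0.87) = 2.9146

Verification: P(X ≤ 2.9146) = 0.87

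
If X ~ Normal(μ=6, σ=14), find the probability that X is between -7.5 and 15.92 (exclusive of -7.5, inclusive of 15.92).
0.593253

We have X ~ Normal(μ=6, σ=14).

To find P(-7.5 < X ≤ 15.92), we use:
P(-7.5 < X ≤ 15.92) = P(X ≤ 15.92) - P(X ≤ -7.5)
                 = F(15.92) - F(-7.5)
                 = 0.760705 - 0.167451
                 = 0.593253

So there's approximately a 59.3% chance that X falls in this range.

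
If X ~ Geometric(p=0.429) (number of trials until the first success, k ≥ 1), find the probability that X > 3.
0.186169

We have X ~ Geometric(p=0.429) (number of trials until the first success, k ≥ 1).

P(X > 3) = 1 - P(X ≤ 3)
                = 1 - F(3)
                = 1 - 0.813831
                = 0.186169

So there's approximately a 18.6% chance that X exceeds 3.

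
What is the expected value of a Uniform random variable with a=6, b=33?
19.5000

We have X ~ Uniform(a=6, b=33).

For a Uniform distribution with a=6, b=33:
E[X] = 19.5000

This is the expected (average) value of X.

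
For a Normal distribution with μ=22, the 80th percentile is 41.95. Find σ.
σ = 23.7042

For X ~ Normal(μ, σ), the p-th percentile satisfies x = μ + z_p × σ,
where z_p = Φ⁻¹(p) is the standard normal quantile.

Step 1: z_{0.8} = Φ⁻¹(0.8) = 0.8416

Step 2: Solve for σ:
41.95 = 22 + 0.8416 × σ
σ = (41.95 - 22) / 0.8416
σ = 19.95 / 0.8416
σ = 23.7042

Verification: μ + z × σ = 22 + 0.8416 × 23.7042 = 41.95 ✓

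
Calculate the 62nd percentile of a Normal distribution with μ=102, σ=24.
109.3315

We have X ~ Normal(μ=102, σ=24).

We want to find x such that P(X ≤ x) = 0.62.

This is the 62nd percentile, which means 62% of values fall below this point.

Using the inverse CDF (quantile function):
x = F⁻¹(0.62) = 109.3315

Verification: P(X ≤ 109.3315) = 0.62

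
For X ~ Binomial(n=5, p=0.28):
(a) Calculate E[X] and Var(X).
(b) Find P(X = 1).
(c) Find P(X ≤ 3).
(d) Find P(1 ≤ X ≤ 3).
(a) E[X] = 1.4000, Var(X) = 1.0080
(b) P(X = 1) = 0.376234
(c) P(X ≤ 3) = 0.976151
(d) P(1 ≤ X ≤ 3) = 0.782660

We have X ~ Binomial(n=5, p=0.28).

(a) Moments:
E[X] = 1.4000
Var(X) = 1.0080
σ = √Var(X) = 1.0040

(b) Point probability using PMF:
P(X = 1) = 0.376234

(c) Cumulative probability using CDF:
P(X ≤ 3) = F(3) = 0.976151

(d) Range probability:
P(1 ≤ X ≤ 3) = P(X ≤ 3) - P(X ≤ 0)
                   = F(3) - F(0)
                   = 0.976151 - 0.193492
                   = 0.782660

This means approximately 78.3% of outcomes fall in the interval [1, 3].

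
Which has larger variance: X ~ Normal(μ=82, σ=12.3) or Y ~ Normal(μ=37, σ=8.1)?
X has larger variance (151.2900 > 65.6100)

Compute the variance for each distribution:

X ~ Normal(μ=82, σ=12.3):
Var(X) = 151.2900

Y ~ Normal(μ=37, σ=8.1):
Var(Y) = 65.6100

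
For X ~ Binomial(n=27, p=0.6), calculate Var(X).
6.4800

We have X ~ Binomial(n=27, p=0.6).

For a Binomial distribution with n=27, p=0.6:
Var(X) = 6.4800

The variance measures the spread of the distribution around the mean.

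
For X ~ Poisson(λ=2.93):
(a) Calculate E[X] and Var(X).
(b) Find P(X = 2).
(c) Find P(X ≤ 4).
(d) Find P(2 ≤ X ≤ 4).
(a) E[X] = 2.9300, Var(X) = 2.9300
(b) P(X = 2) = 0.229204
(c) P(X ≤ 4) = 0.826885
(d) P(2 ≤ X ≤ 4) = 0.617035

We have X ~ Poisson(λ=2.93).

(a) Moments:
E[X] = 2.9300
Var(X) = 2.9300
σ = √Var(X) = 1.7117

(b) Point probability using PMF:
P(X = 2) = 0.229204

(c) Cumulative probability using CDF:
P(X ≤ 4) = F(4) = 0.826885

(d) Range probability:
P(2 ≤ X ≤ 4) = P(X ≤ 4) - P(X ≤ 1)
                   = F(4) - F(1)
                   = 0.826885 - 0.209850
                   = 0.617035

This means approximately 61.7% of outcomes fall in the interval [2, 4].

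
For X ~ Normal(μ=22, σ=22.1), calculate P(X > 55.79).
0.063137

We have X ~ Normal(μ=22, σ=22.1).

P(X > 55.79) = 1 - P(X ≤ 55.79)
                = 1 - F(55.79)
                = 1 - 0.936863
                = 0.063137

So there's approximately a 6.3% chance that X exceeds 55.79.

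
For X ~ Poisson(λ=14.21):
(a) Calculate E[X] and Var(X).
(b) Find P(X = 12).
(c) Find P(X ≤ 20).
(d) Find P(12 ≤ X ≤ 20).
(a) E[X] = 14.2100, Var(X) = 14.2100
(b) P(X = 12) = 0.095382
(c) P(X ≤ 20) = 0.945813
(d) P(12 ≤ X ≤ 20) = 0.703088

We have X ~ Poisson(λ=14.21).

(a) Moments:
E[X] = 14.2100
Var(X) = 14.2100
σ = √Var(X) = 3.7696

(b) Point probability using PMF:
P(X = 12) = 0.095382

(c) Cumulative probability using CDF:
P(X ≤ 20) = F(20) = 0.945813

(d) Range probability:
P(12 ≤ X ≤ 20) = P(X ≤ 20) - P(X ≤ 11)
                   = F(20) - F(11)
                   = 0.945813 - 0.242724
                   = 0.703088

This means approximately 70.3% of outcomes fall in the interval [12, 20].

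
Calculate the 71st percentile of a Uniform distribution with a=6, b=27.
20.9100

We have X ~ Uniform(a=6, b=27).

We want to find x such that P(X ≤ x) = 0.71.

This is the 71st percentile, which means 71% of values fall below this point.

Using the inverse CDF (quantile function):
x = F⁻¹(0.71) = 20.9100

Verification: P(X ≤ 20.9100) = 0.71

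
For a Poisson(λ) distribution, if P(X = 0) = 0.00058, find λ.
λ = 7.4525

For a Poisson(λ) distribution, the PMF at 0 is:
P(X = 0) = λ^0 e^(-λ) / 0! = e^(-λ)

Given P(X = 0) = 0.00058:
e^(-λ) = 0.00058
-λ = ln(0.00058)
λ = -ln(0.00058) = 7.4525

Verification: e^(-7.4525) = 0.00058 ✓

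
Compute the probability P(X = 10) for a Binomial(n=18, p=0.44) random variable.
0.115103

We have X ~ Binomial(n=18, p=0.44).

For a Binomial distribution, the PMF gives us the probability of each outcome.

Using the PMF formula:
P(X = 10) = 0.115103

Rounded to 4 decimal places: 0.1151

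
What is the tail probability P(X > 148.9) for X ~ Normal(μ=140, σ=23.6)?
0.353043

We have X ~ Normal(μ=140, σ=23.6).

P(X > 148.9) = 1 - P(X ≤ 148.9)
                = 1 - F(148.9)
                = 1 - 0.646957
                = 0.353043

So there's approximately a 35.3% chance that X exceeds 148.9.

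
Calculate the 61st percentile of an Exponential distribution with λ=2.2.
0.4280

We have X ~ Exponential(λ=2.2).

We want to find x such that P(X ≤ x) = 0.61.

This is the 61st percentile, which means 61% of values fall below this point.

Using the inverse CDF (quantile function):
x = F⁻¹(0.61) = 0.4280

Verification: P(X ≤ 0.4280) = 0.61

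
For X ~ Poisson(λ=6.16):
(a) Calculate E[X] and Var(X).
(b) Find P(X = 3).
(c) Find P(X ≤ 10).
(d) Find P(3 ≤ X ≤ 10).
(a) E[X] = 6.1600, Var(X) = 6.1600
(b) P(X = 3) = 0.082288
(c) P(X ≤ 10) = 0.950414
(d) P(3 ≤ X ≤ 10) = 0.895215

We have X ~ Poisson(λ=6.16).

(a) Moments:
E[X] = 6.1600
Var(X) = 6.1600
σ = √Var(X) = 2.4819

(b) Point probability using PMF:
P(X = 3) = 0.082288

(c) Cumulative probability using CDF:
P(X ≤ 10) = F(10) = 0.950414

(d) Range probability:
P(3 ≤ X ≤ 10) = P(X ≤ 10) - P(X ≤ 2)
                   = F(10) - F(2)
                   = 0.950414 - 0.055199
                   = 0.895215

This means approximately 89.5% of outcomes fall in the interval [3, 10].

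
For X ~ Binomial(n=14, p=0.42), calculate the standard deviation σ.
1.8467

We have X ~ Binomial(n=14, p=0.42).

For a Binomial distribution with n=14, p=0.42:
σ = √Var(X) = 1.8467

The standard deviation is the square root of the variance.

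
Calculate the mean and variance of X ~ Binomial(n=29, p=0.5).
E[X] = 14.5000, Var(X) = 7.2500

We have X ~ Binomial(n=29, p=0.5).

For a Binomial distribution with n=29, p=0.5:

Expected value:
E[X] = 14.5000

Variance:
Var(X) = 7.2500

Standard deviation:
σ = √Var(X) = 2.6926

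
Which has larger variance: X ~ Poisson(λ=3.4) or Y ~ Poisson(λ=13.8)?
Y has larger variance (13.8000 > 3.4000)

Compute the variance for each distribution:

X ~ Poisson(λ=3.4):
Var(X) = 3.4000

Y ~ Poisson(λ=13.8):
Var(Y) = 13.8000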